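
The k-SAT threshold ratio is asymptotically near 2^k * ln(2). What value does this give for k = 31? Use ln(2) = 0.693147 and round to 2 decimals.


Using the asymptotic formula: threshold ~ 2^k * ln(2).
2^31 = 2147483648.
2147483648 * 0.693147 = 1488521848.16.

1488521848.16


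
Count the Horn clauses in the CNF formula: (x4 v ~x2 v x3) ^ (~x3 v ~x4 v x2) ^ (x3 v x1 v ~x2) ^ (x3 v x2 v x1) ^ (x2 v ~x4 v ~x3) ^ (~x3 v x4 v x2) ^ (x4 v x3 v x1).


A Horn clause has at most one positive literal.
Clause 1: 2 positive lit(s) -> not Horn
Clause 2: 1 positive lit(s) -> Horn
Clause 3: 2 positive lit(s) -> not Horn
Clause 4: 3 positive lit(s) -> not Horn
Clause 5: 1 positive lit(s) -> Horn
Clause 6: 2 positive lit(s) -> not Horn
Clause 7: 3 positive lit(s) -> not Horn
Total Horn clauses = 2.

2


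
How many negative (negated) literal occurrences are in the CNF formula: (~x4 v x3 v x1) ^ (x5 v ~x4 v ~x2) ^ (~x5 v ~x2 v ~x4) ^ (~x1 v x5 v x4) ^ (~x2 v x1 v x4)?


Scan each clause for negated literals.
Clause 1: 1 negative; Clause 2: 2 negative; Clause 3: 3 negative; Clause 4: 1 negative; Clause 5: 1 negative.
Total negative literal occurrences = 8.

8


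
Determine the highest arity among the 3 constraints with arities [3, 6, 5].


The arities are: 3, 6, 5.
Scan for the maximum value.
Maximum arity = 6.

6


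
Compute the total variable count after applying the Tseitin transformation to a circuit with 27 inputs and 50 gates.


The Tseitin transformation introduces one auxiliary variable per gate.
Total variables = inputs + gates = 27 + 50 = 77.

77


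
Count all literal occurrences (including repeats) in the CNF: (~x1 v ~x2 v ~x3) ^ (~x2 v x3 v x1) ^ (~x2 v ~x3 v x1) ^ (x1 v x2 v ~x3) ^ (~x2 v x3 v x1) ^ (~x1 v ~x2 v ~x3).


Clause lengths: 3, 3, 3, 3, 3, 3.
Sum = 3 + 3 + 3 + 3 + 3 + 3 = 18.

18


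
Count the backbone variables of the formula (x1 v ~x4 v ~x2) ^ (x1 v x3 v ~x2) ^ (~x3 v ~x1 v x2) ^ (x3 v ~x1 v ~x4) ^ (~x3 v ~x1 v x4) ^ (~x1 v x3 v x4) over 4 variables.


Find all satisfying assignments: 6 model(s).
Check which variables have the same value in every model.
No variable is fixed across all models.
Backbone size = 0.

0


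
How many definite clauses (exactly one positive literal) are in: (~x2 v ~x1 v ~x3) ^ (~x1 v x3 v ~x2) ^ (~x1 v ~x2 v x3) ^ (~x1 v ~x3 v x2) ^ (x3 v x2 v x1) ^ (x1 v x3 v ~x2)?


A definite clause has exactly one positive literal.
Clause 1: 0 positive -> not definite
Clause 2: 1 positive -> definite
Clause 3: 1 positive -> definite
Clause 4: 1 positive -> definite
Clause 5: 3 positive -> not definite
Clause 6: 2 positive -> not definite
Definite clause count = 3.

3


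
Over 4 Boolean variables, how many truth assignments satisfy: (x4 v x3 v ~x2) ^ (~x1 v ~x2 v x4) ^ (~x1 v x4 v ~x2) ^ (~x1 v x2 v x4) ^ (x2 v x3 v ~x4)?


Enumerate all 16 truth assignments over 4 variables.
Test each against every clause.
Satisfying assignments found: 9.

9


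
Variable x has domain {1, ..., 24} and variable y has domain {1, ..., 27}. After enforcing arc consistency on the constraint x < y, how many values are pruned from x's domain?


For the constraint x < y, x needs a supporting value in y's domain.
x can be at most 26 (one less than y's maximum).
Valid x values from domain: 24 out of 24.
Pruned = 24 - 24 = 0.

0


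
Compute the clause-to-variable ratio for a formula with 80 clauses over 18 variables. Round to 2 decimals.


Clause-to-variable ratio = clauses / variables.
80 / 18 = 4.44.

4.44


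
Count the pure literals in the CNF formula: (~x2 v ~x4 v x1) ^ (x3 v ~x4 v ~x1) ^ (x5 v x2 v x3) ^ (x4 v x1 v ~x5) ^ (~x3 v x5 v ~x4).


A pure literal appears in only one polarity across all clauses.
No pure literals found.
Count = 0.

0


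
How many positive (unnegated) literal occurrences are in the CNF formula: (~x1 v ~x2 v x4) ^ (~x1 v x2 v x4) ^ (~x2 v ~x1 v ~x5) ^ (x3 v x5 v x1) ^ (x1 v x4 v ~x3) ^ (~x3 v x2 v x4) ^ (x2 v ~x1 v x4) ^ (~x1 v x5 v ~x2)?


Scan each clause for unnegated literals.
Clause 1: 1 positive; Clause 2: 2 positive; Clause 3: 0 positive; Clause 4: 3 positive; Clause 5: 2 positive; Clause 6: 2 positive; Clause 7: 2 positive; Clause 8: 1 positive.
Total positive literal occurrences = 13.

13


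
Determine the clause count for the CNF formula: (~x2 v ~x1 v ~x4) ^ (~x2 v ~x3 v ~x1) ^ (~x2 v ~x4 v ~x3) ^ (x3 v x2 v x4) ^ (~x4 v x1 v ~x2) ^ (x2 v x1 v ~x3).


Each group enclosed in parentheses joined by ^ is one clause.
Counting the conjuncts: 6 clauses.

6


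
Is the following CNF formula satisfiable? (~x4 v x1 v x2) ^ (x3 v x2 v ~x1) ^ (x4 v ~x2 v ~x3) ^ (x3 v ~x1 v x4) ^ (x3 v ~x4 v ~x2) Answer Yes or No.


Check all 16 possible truth assignments.
Number of satisfying assignments found: 7.
The formula is satisfiable.

Yes


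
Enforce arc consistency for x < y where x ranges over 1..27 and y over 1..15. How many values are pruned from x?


For the constraint x < y, x needs a supporting value in y's domain.
x can be at most 14 (one less than y's maximum).
Valid x values from domain: 14 out of 27.
Pruned = 27 - 14 = 13.

13


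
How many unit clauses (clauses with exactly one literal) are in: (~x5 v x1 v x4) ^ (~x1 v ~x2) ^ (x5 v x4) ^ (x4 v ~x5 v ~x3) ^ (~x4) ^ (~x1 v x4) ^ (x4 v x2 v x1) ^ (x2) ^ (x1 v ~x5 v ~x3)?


A unit clause contains exactly one literal.
Unit clauses found: (~x4), (x2).
Count = 2.

2


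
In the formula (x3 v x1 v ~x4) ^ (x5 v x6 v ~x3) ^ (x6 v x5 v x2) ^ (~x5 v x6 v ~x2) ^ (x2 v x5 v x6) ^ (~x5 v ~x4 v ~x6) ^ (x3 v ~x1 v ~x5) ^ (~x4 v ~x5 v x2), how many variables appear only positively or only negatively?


A pure literal appears in only one polarity across all clauses.
Pure literals: x4 (negative only).
Count = 1.

1


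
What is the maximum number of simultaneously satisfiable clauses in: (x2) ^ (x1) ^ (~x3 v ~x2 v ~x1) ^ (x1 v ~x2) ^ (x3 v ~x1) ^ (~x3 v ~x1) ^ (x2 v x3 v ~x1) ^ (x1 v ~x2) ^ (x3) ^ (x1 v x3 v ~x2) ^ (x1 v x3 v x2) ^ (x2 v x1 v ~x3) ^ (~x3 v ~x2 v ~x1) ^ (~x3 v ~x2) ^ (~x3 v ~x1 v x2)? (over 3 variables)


Enumerate all 8 truth assignments.
For each, count how many of the 15 clauses are satisfied.
The formula is not fully satisfiable, so the maximum is below 15.
Maximum simultaneously satisfiable clauses = 13.

13


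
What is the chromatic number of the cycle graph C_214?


A cycle on an even number of vertices is bipartite: alternate two colors around the cycle.
Since 214 is even, two colors suffice, and at least two are needed because the graph has edges.
Chromatic number = 2.

2


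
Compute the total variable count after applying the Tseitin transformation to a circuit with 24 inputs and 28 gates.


The Tseitin transformation introduces one auxiliary variable per gate.
Total variables = inputs + gates = 24 + 28 = 52.

52


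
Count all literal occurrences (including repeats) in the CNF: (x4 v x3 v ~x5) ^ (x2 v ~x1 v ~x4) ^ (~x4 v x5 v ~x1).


Clause lengths: 3, 3, 3.
Sum = 3 + 3 + 3 = 9.

9


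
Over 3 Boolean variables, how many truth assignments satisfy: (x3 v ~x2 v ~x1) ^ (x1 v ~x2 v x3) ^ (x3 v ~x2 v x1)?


Enumerate all 8 truth assignments over 3 variables.
Test each against every clause.
Satisfying assignments found: 6.

6


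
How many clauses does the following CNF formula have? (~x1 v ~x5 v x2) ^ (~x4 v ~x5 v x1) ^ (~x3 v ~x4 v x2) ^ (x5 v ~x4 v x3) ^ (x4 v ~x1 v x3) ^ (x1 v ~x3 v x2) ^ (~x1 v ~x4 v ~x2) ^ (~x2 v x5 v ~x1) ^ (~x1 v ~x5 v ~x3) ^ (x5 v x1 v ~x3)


Each group enclosed in parentheses joined by ^ is one clause.
Counting the conjuncts: 10 clauses.

10


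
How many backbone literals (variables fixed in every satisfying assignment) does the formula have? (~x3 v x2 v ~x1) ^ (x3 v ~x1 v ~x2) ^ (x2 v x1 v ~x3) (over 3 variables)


Find all satisfying assignments: 5 model(s).
Check which variables have the same value in every model.
No variable is fixed across all models.
Backbone size = 0.

0


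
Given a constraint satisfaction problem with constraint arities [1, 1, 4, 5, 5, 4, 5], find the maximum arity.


The arities are: 1, 1, 4, 5, 5, 4, 5.
Scan for the maximum value.
Maximum arity = 5.

5


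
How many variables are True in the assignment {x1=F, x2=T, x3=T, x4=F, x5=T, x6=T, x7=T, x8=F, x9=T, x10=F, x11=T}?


The weight is the number of variables assigned True.
True variables: x2, x3, x5, x6, x7, x9, x11.
Weight = 7.

7


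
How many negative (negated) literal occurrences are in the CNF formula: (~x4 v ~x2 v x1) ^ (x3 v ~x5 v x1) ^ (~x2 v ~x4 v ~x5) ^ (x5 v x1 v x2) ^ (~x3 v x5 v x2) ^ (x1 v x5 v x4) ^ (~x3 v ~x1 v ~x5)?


Scan each clause for negated literals.
Clause 1: 2 negative; Clause 2: 1 negative; Clause 3: 3 negative; Clause 4: 0 negative; Clause 5: 1 negative; Clause 6: 0 negative; Clause 7: 3 negative.
Total negative literal occurrences = 10.

10


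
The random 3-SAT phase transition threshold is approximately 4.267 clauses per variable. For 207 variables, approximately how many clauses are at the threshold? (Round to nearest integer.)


The 3-SAT phase transition occurs at approximately 4.267 clauses per variable.
m = 4.267 * 207 = 883.269.
Rounded to nearest integer: 883.

883


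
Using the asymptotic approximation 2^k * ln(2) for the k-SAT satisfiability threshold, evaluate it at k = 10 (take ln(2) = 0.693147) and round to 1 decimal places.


Using the asymptotic formula: threshold ~ 2^k * ln(2).
2^10 = 1024.
1024 * 0.693147 = 709.8.

709.8


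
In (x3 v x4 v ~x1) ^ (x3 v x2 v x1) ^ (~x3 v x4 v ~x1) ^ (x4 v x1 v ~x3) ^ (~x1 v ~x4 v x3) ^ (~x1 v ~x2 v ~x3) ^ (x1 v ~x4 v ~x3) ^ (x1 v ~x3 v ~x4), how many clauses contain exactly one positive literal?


A definite clause has exactly one positive literal.
Clause 1: 2 positive -> not definite
Clause 2: 3 positive -> not definite
Clause 3: 1 positive -> definite
Clause 4: 2 positive -> not definite
Clause 5: 1 positive -> definite
Clause 6: 0 positive -> not definite
Clause 7: 1 positive -> definite
Clause 8: 1 positive -> definite
Definite clause count = 4.

4


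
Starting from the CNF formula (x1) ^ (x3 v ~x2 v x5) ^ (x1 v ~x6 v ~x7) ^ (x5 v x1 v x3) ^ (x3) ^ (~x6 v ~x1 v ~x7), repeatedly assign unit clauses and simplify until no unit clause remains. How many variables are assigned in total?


Unit propagation repeatedly assigns the literal in any unit clause, then simplifies.
Assignments in order: x1 = T, x3 = T.
No further unit clauses remain.
Total variables assigned = 2.

2


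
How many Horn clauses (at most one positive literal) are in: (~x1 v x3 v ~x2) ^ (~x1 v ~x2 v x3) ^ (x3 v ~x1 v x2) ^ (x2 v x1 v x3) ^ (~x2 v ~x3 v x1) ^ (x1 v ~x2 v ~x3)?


A Horn clause has at most one positive literal.
Clause 1: 1 positive lit(s) -> Horn
Clause 2: 1 positive lit(s) -> Horn
Clause 3: 2 positive lit(s) -> not Horn
Clause 4: 3 positive lit(s) -> not Horn
Clause 5: 1 positive lit(s) -> Horn
Clause 6: 1 positive lit(s) -> Horn
Total Horn clauses = 4.

4


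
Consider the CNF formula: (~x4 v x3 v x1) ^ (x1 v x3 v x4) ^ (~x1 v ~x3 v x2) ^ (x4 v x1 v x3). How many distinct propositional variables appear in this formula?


Identify each distinct variable in the formula.
Variables found: x1, x2, x3, x4.
Total distinct variables = 4.

4


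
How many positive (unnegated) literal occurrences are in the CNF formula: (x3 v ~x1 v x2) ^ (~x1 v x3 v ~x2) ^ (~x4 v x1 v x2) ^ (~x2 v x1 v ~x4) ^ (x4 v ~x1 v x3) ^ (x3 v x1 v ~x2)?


Scan each clause for unnegated literals.
Clause 1: 2 positive; Clause 2: 1 positive; Clause 3: 2 positive; Clause 4: 1 positive; Clause 5: 2 positive; Clause 6: 2 positive.
Total positive literal occurrences = 10.

10


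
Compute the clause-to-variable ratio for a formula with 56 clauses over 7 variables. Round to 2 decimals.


Clause-to-variable ratio = clauses / variables.
56 / 7 = 8.0.

8.0


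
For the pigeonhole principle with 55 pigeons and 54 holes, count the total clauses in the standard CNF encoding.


The PHP encoding has two parts:
1) At-least-one-hole clauses: 55 (one per pigeon, each with 54 literals).
2) At-most-one-pigeon-per-hole clauses: 54 holes * C(55,2) = 54 * 1485 = 80190.
Total clauses = 55 + 80190 = 80245.

80245


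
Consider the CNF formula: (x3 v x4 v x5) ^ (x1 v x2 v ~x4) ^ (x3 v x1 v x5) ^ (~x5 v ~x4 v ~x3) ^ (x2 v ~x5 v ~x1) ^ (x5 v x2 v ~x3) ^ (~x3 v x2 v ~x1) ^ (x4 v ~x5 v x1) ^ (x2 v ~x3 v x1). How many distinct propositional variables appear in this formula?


Identify each distinct variable in the formula.
Variables found: x1, x2, x3, x4, x5.
Total distinct variables = 5.

5


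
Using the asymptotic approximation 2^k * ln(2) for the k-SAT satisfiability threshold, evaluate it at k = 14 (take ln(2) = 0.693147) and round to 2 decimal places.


Using the asymptotic formula: threshold ~ 2^k * ln(2).
2^14 = 16384.
16384 * 0.693147 = 11356.52.

11356.52


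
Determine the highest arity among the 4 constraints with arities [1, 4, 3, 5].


The arities are: 1, 4, 3, 5.
Scan for the maximum value.
Maximum arity = 5.

5


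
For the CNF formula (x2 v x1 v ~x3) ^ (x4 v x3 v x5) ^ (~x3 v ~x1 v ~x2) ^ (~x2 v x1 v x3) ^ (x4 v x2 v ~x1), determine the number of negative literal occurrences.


Scan each clause for negated literals.
Clause 1: 1 negative; Clause 2: 0 negative; Clause 3: 3 negative; Clause 4: 1 negative; Clause 5: 1 negative.
Total negative literal occurrences = 6.

6


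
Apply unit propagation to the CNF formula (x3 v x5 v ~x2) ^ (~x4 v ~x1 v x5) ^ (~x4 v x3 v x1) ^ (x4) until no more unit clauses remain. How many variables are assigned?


Unit propagation repeatedly assigns the literal in any unit clause, then simplifies.
Assignments in order: x4 = T.
No further unit clauses remain.
Total variables assigned = 1.

1


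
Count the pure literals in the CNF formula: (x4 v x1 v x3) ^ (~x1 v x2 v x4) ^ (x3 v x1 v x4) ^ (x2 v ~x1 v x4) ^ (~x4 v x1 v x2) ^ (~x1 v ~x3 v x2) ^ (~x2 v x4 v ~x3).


A pure literal appears in only one polarity across all clauses.
No pure literals found.
Count = 0.

0


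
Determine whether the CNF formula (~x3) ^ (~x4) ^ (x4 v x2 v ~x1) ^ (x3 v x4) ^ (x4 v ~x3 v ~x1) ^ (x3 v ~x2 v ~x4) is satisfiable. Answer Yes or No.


Check all 16 possible truth assignments.
Number of satisfying assignments found: 0.
The formula is unsatisfiable.

No


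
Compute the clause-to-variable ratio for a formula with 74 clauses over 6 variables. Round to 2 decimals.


Clause-to-variable ratio = clauses / variables.
74 / 6 = 12.33.

12.33


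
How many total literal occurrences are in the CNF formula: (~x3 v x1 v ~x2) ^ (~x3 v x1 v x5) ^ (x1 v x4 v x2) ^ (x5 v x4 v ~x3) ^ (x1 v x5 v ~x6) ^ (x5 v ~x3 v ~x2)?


Clause lengths: 3, 3, 3, 3, 3, 3.
Sum = 3 + 3 + 3 + 3 + 3 + 3 = 18.

18


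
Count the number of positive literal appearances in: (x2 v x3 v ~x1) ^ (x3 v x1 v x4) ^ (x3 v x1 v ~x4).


Scan each clause for unnegated literals.
Clause 1: 2 positive; Clause 2: 3 positive; Clause 3: 2 positive.
Total positive literal occurrences = 7.

7


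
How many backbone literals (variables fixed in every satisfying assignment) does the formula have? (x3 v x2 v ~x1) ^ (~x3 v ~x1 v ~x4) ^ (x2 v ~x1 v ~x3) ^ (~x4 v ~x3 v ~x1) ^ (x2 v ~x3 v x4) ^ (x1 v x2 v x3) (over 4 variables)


Find all satisfying assignments: 8 model(s).
Check which variables have the same value in every model.
No variable is fixed across all models.
Backbone size = 0.

0


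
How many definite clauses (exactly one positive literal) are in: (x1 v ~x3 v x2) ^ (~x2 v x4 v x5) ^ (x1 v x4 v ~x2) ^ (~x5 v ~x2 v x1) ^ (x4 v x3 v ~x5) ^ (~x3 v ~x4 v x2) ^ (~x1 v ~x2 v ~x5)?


A definite clause has exactly one positive literal.
Clause 1: 2 positive -> not definite
Clause 2: 2 positive -> not definite
Clause 3: 2 positive -> not definite
Clause 4: 1 positive -> definite
Clause 5: 2 positive -> not definite
Clause 6: 1 positive -> definite
Clause 7: 0 positive -> not definite
Definite clause count = 2.

2


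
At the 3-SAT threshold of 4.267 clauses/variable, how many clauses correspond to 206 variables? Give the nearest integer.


The 3-SAT phase transition occurs at approximately 4.267 clauses per variable.
m = 4.267 * 206 = 879.002.
Rounded to nearest integer: 879.

879


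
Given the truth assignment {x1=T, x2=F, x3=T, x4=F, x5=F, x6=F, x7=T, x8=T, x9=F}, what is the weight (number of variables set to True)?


The weight is the number of variables assigned True.
True variables: x1, x3, x7, x8.
Weight = 4.

4


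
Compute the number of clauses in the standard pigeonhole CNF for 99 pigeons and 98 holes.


The PHP encoding has two parts:
1) At-least-one-hole clauses: 99 (one per pigeon, each with 98 literals).
2) At-most-one-pigeon-per-hole clauses: 98 holes * C(99,2) = 98 * 4851 = 475398.
Total clauses = 99 + 475398 = 475497.

475497


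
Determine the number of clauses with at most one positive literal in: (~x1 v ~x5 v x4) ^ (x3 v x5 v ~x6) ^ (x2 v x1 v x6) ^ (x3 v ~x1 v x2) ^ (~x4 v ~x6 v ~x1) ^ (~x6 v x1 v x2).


A Horn clause has at most one positive literal.
Clause 1: 1 positive lit(s) -> Horn
Clause 2: 2 positive lit(s) -> not Horn
Clause 3: 3 positive lit(s) -> not Horn
Clause 4: 2 positive lit(s) -> not Horn
Clause 5: 0 positive lit(s) -> Horn
Clause 6: 2 positive lit(s) -> not Horn
Total Horn clauses = 2.

2


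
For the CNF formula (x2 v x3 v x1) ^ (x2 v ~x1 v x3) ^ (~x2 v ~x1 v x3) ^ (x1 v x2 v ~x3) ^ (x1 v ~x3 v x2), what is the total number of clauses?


Each group enclosed in parentheses joined by ^ is one clause.
Counting the conjuncts: 5 clauses.

5


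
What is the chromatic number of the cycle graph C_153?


An odd cycle cannot be 2-colored: alternating two colors around the cycle returns to the start with a conflict.
Since 153 is odd, three colors are required (and three suffice).
Chromatic number = 3.

3


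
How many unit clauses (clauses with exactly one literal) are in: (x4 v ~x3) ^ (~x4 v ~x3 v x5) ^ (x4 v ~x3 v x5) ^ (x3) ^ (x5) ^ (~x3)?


A unit clause contains exactly one literal.
Unit clauses found: (x3), (x5), (~x3).
Count = 3.

3


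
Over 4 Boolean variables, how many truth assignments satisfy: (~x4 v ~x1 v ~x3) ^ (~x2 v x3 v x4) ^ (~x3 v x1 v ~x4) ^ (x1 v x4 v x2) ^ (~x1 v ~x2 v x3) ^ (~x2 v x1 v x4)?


Enumerate all 16 truth assignments over 4 variables.
Test each against every clause.
Satisfying assignments found: 6.

6


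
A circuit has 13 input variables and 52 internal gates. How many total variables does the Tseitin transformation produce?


The Tseitin transformation introduces one auxiliary variable per gate.
Total variables = inputs + gates = 13 + 52 = 65.

65


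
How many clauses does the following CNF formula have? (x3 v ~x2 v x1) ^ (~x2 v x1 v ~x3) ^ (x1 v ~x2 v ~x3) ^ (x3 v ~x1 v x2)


Each group enclosed in parentheses joined by ^ is one clause.
Counting the conjuncts: 4 clauses.

4


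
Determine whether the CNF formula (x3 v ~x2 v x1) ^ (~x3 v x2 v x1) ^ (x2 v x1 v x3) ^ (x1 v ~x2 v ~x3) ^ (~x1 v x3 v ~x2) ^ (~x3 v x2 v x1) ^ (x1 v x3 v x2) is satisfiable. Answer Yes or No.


Check all 8 possible truth assignments.
Number of satisfying assignments found: 3.
The formula is satisfiable.

Yes


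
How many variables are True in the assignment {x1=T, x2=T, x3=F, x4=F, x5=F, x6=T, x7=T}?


The weight is the number of variables assigned True.
True variables: x1, x2, x6, x7.
Weight = 4.

4


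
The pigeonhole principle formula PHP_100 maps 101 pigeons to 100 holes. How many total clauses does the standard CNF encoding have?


The PHP encoding has two parts:
1) At-least-one-hole clauses: 101 (one per pigeon, each with 100 literals).
2) At-most-one-pigeon-per-hole clauses: 100 holes * C(101,2) = 100 * 5050 = 505000.
Total clauses = 101 + 505000 = 505101.

505101


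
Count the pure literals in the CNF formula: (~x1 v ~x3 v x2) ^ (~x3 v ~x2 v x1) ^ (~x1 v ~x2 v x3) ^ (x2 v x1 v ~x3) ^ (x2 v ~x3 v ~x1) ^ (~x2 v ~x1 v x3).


A pure literal appears in only one polarity across all clauses.
No pure literals found.
Count = 0.

0


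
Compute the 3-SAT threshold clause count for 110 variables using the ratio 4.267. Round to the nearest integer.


The 3-SAT phase transition occurs at approximately 4.267 clauses per variable.
m = 4.267 * 110 = 469.37.
Rounded to nearest integer: 469.

469


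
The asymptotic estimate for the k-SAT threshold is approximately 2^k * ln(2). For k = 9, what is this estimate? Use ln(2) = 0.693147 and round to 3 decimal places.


Using the asymptotic formula: threshold ~ 2^k * ln(2).
2^9 = 512.
512 * 0.693147 = 354.891.

354.891


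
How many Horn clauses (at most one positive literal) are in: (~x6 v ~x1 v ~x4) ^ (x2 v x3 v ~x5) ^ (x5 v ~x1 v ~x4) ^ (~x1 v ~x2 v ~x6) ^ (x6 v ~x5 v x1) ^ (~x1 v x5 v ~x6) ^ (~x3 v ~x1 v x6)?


A Horn clause has at most one positive literal.
Clause 1: 0 positive lit(s) -> Horn
Clause 2: 2 positive lit(s) -> not Horn
Clause 3: 1 positive lit(s) -> Horn
Clause 4: 0 positive lit(s) -> Horn
Clause 5: 2 positive lit(s) -> not Horn
Clause 6: 1 positive lit(s) -> Horn
Clause 7: 1 positive lit(s) -> Horn
Total Horn clauses = 5.

5


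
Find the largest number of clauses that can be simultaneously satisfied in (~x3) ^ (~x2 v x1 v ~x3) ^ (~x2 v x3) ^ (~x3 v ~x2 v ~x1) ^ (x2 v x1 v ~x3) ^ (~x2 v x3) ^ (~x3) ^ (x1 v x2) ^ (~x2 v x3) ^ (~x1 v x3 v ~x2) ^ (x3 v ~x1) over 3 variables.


Enumerate all 8 truth assignments.
For each, count how many of the 11 clauses are satisfied.
The formula is not fully satisfiable, so the maximum is below 11.
Maximum simultaneously satisfiable clauses = 10.

10


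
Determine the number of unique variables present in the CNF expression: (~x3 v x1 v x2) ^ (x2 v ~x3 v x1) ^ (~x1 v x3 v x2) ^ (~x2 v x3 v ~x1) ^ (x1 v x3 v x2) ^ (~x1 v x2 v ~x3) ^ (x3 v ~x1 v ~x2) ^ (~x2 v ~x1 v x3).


Identify each distinct variable in the formula.
Variables found: x1, x2, x3.
Total distinct variables = 3.

3


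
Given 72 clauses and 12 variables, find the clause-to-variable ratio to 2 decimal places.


Clause-to-variable ratio = clauses / variables.
72 / 12 = 6.0.

6.0


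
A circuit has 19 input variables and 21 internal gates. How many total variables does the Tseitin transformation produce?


The Tseitin transformation introduces one auxiliary variable per gate.
Total variables = inputs + gates = 19 + 21 = 40.

40


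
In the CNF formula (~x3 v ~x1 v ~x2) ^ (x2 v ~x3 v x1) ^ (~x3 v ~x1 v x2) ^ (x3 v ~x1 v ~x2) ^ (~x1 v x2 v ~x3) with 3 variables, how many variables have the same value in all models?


Find all satisfying assignments: 4 model(s).
Check which variables have the same value in every model.
No variable is fixed across all models.
Backbone size = 0.

0


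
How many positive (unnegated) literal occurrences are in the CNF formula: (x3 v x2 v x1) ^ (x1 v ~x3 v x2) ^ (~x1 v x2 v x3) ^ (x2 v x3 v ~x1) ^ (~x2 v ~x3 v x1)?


Scan each clause for unnegated literals.
Clause 1: 3 positive; Clause 2: 2 positive; Clause 3: 2 positive; Clause 4: 2 positive; Clause 5: 1 positive.
Total positive literal occurrences = 10.

10


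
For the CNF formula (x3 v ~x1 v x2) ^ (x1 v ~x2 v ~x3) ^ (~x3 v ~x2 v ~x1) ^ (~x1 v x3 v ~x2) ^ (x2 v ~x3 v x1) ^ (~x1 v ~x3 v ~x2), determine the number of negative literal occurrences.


Scan each clause for negated literals.
Clause 1: 1 negative; Clause 2: 2 negative; Clause 3: 3 negative; Clause 4: 2 negative; Clause 5: 1 negative; Clause 6: 3 negative.
Total negative literal occurrences = 12.

12


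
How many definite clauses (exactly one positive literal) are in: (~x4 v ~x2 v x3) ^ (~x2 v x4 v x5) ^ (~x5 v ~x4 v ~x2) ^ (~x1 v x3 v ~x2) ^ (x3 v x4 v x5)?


A definite clause has exactly one positive literal.
Clause 1: 1 positive -> definite
Clause 2: 2 positive -> not definite
Clause 3: 0 positive -> not definite
Clause 4: 1 positive -> definite
Clause 5: 3 positive -> not definite
Definite clause count = 2.

2


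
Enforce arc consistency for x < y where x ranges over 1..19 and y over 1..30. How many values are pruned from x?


For the constraint x < y, x needs a supporting value in y's domain.
x can be at most 29 (one less than y's maximum).
Valid x values from domain: 19 out of 19.
Pruned = 19 - 19 = 0.

0


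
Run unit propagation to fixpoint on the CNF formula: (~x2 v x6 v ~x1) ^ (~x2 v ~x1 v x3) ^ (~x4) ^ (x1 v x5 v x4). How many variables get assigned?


Unit propagation repeatedly assigns the literal in any unit clause, then simplifies.
Assignments in order: x4 = F.
No further unit clauses remain.
Total variables assigned = 1.

1


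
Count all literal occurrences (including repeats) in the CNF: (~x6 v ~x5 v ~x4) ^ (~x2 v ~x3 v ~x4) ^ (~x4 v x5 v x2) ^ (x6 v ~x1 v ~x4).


Clause lengths: 3, 3, 3, 3.
Sum = 3 + 3 + 3 + 3 = 12.

12


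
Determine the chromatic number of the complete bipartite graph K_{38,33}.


K_{38,33} is bipartite by definition: the two parts are independent sets, with every edge crossing between them.
Color all vertices in one part with color 1 and all vertices in the other part with color 2.
Since the graph has at least one edge, one color does not suffice.
Chromatic number = 2.

2


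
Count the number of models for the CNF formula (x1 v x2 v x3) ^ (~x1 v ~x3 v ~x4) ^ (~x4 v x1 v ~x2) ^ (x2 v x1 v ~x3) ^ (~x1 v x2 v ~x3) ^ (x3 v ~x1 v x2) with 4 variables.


Enumerate all 16 truth assignments over 4 variables.
Test each against every clause.
Satisfying assignments found: 5.

5


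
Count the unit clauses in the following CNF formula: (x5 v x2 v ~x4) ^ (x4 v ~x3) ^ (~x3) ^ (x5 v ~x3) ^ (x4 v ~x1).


A unit clause contains exactly one literal.
Unit clauses found: (~x3).
Count = 1.

1


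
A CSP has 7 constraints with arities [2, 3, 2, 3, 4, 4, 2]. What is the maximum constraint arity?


The arities are: 2, 3, 2, 3, 4, 4, 2.
Scan for the maximum value.
Maximum arity = 4.

4


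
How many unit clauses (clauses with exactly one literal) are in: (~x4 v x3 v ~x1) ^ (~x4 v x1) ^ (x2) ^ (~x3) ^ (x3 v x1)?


A unit clause contains exactly one literal.
Unit clauses found: (x2), (~x3).
Count = 2.

2


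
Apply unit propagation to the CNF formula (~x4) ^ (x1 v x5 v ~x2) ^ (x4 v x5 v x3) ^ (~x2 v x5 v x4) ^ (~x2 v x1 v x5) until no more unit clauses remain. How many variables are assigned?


Unit propagation repeatedly assigns the literal in any unit clause, then simplifies.
Assignments in order: x4 = F.
No further unit clauses remain.
Total variables assigned = 1.

1


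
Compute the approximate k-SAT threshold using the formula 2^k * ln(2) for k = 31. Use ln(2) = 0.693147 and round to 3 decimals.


Using the asymptotic formula: threshold ~ 2^k * ln(2).
2^31 = 2147483648.
2147483648 * 0.693147 = 1488521848.16.

1488521848.16


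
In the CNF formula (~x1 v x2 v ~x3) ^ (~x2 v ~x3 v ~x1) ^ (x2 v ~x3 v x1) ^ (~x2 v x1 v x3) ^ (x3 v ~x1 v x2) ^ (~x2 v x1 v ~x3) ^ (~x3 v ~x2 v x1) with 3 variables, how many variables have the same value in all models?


Find all satisfying assignments: 2 model(s).
Check which variables have the same value in every model.
Fixed variables: x3=F.
Backbone size = 1.

1


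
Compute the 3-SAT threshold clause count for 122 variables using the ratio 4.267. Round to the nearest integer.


The 3-SAT phase transition occurs at approximately 4.267 clauses per variable.
m = 4.267 * 122 = 520.574.
Rounded to nearest integer: 521.

521


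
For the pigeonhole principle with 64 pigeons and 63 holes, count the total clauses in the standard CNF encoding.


The PHP encoding has two parts:
1) At-least-one-hole clauses: 64 (one per pigeon, each with 63 literals).
2) At-most-one-pigeon-per-hole clauses: 63 holes * C(64,2) = 63 * 2016 = 127008.
Total clauses = 64 + 127008 = 127072.

127072


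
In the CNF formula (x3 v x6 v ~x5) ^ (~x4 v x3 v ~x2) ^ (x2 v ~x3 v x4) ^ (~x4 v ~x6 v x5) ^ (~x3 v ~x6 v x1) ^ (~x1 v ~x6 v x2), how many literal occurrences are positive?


Scan each clause for unnegated literals.
Clause 1: 2 positive; Clause 2: 1 positive; Clause 3: 2 positive; Clause 4: 1 positive; Clause 5: 1 positive; Clause 6: 1 positive.
Total positive literal occurrences = 8.

8


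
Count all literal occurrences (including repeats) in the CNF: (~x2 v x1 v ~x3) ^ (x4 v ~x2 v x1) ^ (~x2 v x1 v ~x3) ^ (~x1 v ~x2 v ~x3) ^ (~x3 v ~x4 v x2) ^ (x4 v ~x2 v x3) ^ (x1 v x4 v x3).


Clause lengths: 3, 3, 3, 3, 3, 3, 3.
Sum = 3 + 3 + 3 + 3 + 3 + 3 + 3 = 21.

21


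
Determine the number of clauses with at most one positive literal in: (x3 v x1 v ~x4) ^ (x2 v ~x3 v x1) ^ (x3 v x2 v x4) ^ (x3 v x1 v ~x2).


A Horn clause has at most one positive literal.
Clause 1: 2 positive lit(s) -> not Horn
Clause 2: 2 positive lit(s) -> not Horn
Clause 3: 3 positive lit(s) -> not Horn
Clause 4: 2 positive lit(s) -> not Horn
Total Horn clauses = 0.

0


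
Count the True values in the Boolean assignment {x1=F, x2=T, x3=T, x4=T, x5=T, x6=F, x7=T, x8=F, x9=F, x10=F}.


The weight is the number of variables assigned True.
True variables: x2, x3, x4, x5, x7.
Weight = 5.

5


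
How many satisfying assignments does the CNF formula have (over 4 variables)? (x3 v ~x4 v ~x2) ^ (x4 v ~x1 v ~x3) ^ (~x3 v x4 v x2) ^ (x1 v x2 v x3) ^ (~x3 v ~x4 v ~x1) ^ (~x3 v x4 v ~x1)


Enumerate all 16 truth assignments over 4 variables.
Test each against every clause.
Satisfying assignments found: 7.

7


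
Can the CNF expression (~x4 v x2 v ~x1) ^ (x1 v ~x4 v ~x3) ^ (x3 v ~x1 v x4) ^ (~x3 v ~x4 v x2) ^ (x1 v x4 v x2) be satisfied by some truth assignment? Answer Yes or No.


Check all 16 possible truth assignments.
Number of satisfying assignments found: 8.
The formula is satisfiable.

Yes


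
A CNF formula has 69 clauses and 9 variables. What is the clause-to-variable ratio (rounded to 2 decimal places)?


Clause-to-variable ratio = clauses / variables.
69 / 9 = 7.67.

7.67


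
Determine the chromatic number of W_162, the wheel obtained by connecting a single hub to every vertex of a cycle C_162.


W_162 consists of the cycle C_162 together with a hub vertex adjacent to every cycle vertex.
The cycle C_162 needs 2 colors (even cycle -> 2).
The hub is adjacent to every cycle vertex, so it must receive a new color distinct from all of them.
Chromatic number = 2 + 1 = 3.

3


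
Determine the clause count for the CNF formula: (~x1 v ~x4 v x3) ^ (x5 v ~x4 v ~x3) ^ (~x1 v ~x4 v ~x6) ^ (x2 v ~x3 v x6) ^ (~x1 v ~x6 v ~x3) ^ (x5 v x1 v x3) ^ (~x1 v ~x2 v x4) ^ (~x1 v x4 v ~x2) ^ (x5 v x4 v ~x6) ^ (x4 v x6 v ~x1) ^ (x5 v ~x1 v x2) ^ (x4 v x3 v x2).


Each group enclosed in parentheses joined by ^ is one clause.
Counting the conjuncts: 12 clauses.

12


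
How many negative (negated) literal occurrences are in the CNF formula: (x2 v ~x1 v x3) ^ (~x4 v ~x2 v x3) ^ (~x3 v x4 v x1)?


Scan each clause for negated literals.
Clause 1: 1 negative; Clause 2: 2 negative; Clause 3: 1 negative.
Total negative literal occurrences = 4.

4


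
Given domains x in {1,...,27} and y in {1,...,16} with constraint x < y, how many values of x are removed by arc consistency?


For the constraint x < y, x needs a supporting value in y's domain.
x can be at most 15 (one less than y's maximum).
Valid x values from domain: 15 out of 27.
Pruned = 27 - 15 = 12.

12


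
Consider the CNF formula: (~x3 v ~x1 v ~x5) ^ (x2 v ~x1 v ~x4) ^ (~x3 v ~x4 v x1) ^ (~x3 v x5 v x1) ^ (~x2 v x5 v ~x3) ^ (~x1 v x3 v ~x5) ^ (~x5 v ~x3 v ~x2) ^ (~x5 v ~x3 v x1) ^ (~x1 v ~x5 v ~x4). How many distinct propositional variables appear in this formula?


Identify each distinct variable in the formula.
Variables found: x1, x2, x3, x4, x5.
Total distinct variables = 5.

5


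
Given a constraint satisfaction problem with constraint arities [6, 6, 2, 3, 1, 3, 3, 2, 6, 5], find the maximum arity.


The arities are: 6, 6, 2, 3, 1, 3, 3, 2, 6, 5.
Scan for the maximum value.
Maximum arity = 6.

6


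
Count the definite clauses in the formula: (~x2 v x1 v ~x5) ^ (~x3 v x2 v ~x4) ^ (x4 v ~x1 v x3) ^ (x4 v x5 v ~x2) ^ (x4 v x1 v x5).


A definite clause has exactly one positive literal.
Clause 1: 1 positive -> definite
Clause 2: 1 positive -> definite
Clause 3: 2 positive -> not definite
Clause 4: 2 positive -> not definite
Clause 5: 3 positive -> not definite
Definite clause count = 2.

2


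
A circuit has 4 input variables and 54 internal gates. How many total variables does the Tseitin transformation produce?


The Tseitin transformation introduces one auxiliary variable per gate.
Total variables = inputs + gates = 4 + 54 = 58.

58


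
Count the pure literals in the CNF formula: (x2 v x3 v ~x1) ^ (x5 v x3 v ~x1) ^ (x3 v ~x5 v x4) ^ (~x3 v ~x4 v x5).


A pure literal appears in only one polarity across all clauses.
Pure literals: x1 (negative only), x2 (positive only).
Count = 2.

2


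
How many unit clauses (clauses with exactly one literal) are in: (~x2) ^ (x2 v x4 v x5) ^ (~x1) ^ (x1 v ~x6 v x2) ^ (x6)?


A unit clause contains exactly one literal.
Unit clauses found: (~x2), (~x1), (x6).
Count = 3.

3


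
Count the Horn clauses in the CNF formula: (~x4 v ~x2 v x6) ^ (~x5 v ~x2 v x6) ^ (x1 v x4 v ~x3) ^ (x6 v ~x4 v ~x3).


A Horn clause has at most one positive literal.
Clause 1: 1 positive lit(s) -> Horn
Clause 2: 1 positive lit(s) -> Horn
Clause 3: 2 positive lit(s) -> not Horn
Clause 4: 1 positive lit(s) -> Horn
Total Horn clauses = 3.

3


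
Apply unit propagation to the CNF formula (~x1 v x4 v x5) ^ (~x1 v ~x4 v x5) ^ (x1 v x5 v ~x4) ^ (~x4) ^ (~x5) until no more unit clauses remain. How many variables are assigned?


Unit propagation repeatedly assigns the literal in any unit clause, then simplifies.
Assignments in order: x4 = F, x5 = F, x1 = F.
No further unit clauses remain.
Total variables assigned = 3.

3


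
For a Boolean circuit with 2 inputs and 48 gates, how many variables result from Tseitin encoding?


The Tseitin transformation introduces one auxiliary variable per gate.
Total variables = inputs + gates = 2 + 48 = 50.

50


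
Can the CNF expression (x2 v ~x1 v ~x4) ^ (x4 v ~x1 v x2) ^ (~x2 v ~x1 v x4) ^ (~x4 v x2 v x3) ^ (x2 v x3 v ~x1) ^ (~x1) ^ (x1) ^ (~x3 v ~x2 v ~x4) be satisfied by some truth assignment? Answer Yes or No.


Check all 16 possible truth assignments.
Number of satisfying assignments found: 0.
The formula is unsatisfiable.

No


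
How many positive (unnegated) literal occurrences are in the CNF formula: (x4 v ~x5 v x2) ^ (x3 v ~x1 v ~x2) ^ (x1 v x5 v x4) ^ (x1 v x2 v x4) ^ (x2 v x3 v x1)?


Scan each clause for unnegated literals.
Clause 1: 2 positive; Clause 2: 1 positive; Clause 3: 3 positive; Clause 4: 3 positive; Clause 5: 3 positive.
Total positive literal occurrences = 12.

12


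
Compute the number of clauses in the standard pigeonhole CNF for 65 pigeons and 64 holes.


The PHP encoding has two parts:
1) At-least-one-hole clauses: 65 (one per pigeon, each with 64 literals).
2) At-most-one-pigeon-per-hole clauses: 64 holes * C(65,2) = 64 * 2080 = 133120.
Total clauses = 65 + 133120 = 133185.

133185


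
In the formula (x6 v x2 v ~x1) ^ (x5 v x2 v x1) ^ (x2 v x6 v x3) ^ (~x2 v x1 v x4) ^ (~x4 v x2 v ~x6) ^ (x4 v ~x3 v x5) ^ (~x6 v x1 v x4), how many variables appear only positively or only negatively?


A pure literal appears in only one polarity across all clauses.
Pure literals: x5 (positive only).
Count = 1.

1


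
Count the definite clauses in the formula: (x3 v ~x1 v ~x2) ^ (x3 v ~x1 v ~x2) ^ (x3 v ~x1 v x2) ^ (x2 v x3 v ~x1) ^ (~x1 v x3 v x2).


A definite clause has exactly one positive literal.
Clause 1: 1 positive -> definite
Clause 2: 1 positive -> definite
Clause 3: 2 positive -> not definite
Clause 4: 2 positive -> not definite
Clause 5: 2 positive -> not definite
Definite clause count = 2.

2


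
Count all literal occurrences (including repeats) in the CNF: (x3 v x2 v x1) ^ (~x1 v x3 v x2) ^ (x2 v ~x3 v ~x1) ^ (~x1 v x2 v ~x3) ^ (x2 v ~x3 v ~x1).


Clause lengths: 3, 3, 3, 3, 3.
Sum = 3 + 3 + 3 + 3 + 3 = 15.

15


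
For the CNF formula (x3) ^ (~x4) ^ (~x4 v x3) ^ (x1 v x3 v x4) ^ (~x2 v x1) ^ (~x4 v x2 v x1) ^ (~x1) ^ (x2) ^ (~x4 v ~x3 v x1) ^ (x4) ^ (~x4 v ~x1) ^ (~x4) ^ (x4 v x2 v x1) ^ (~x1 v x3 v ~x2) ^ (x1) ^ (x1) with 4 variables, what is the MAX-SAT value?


Enumerate all 16 truth assignments.
For each, count how many of the 16 clauses are satisfied.
The formula is not fully satisfiable, so the maximum is below 16.
Maximum simultaneously satisfiable clauses = 14.

14


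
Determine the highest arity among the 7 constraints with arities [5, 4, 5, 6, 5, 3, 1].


The arities are: 5, 4, 5, 6, 5, 3, 1.
Scan for the maximum value.
Maximum arity = 6.

6


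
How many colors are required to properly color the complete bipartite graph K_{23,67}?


K_{23,67} is bipartite by definition: the two parts are independent sets, with every edge crossing between them.
Color all vertices in one part with color 1 and all vertices in the other part with color 2.
Since the graph has at least one edge, one color does not suffice.
Chromatic number = 2.

2


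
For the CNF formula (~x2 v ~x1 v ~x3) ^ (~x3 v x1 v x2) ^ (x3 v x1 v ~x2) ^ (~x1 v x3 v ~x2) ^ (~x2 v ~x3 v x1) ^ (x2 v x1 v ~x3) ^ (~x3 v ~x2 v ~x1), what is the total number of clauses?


Each group enclosed in parentheses joined by ^ is one clause.
Counting the conjuncts: 7 clauses.

7


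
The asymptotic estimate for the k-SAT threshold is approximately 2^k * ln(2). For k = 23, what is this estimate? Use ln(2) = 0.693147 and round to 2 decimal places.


Using the asymptotic formula: threshold ~ 2^k * ln(2).
2^23 = 8388608.
8388608 * 0.693147 = 5814538.47.

5814538.47


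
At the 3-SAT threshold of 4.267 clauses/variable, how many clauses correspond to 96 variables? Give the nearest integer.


The 3-SAT phase transition occurs at approximately 4.267 clauses per variable.
m = 4.267 * 96 = 409.632.
Rounded to nearest integer: 410.

410


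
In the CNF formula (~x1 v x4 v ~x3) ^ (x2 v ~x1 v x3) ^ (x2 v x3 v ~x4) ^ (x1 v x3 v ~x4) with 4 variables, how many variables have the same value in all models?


Find all satisfying assignments: 10 model(s).
Check which variables have the same value in every model.
No variable is fixed across all models.
Backbone size = 0.

0


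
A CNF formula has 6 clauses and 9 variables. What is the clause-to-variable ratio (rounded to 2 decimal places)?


Clause-to-variable ratio = clauses / variables.
6 / 9 = 0.67.

0.67


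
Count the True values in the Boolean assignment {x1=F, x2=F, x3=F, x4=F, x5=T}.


The weight is the number of variables assigned True.
True variables: x5.
Weight = 1.

1


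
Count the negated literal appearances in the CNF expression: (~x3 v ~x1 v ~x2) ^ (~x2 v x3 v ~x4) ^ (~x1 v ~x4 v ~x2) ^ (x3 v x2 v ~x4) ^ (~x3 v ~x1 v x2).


Scan each clause for negated literals.
Clause 1: 3 negative; Clause 2: 2 negative; Clause 3: 3 negative; Clause 4: 1 negative; Clause 5: 2 negative.
Total negative literal occurrences = 11.

11


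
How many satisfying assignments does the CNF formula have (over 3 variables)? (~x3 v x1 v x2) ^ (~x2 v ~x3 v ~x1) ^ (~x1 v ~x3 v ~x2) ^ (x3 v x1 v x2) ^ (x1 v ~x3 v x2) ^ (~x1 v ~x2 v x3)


Enumerate all 8 truth assignments over 3 variables.
Test each against every clause.
Satisfying assignments found: 4.

4


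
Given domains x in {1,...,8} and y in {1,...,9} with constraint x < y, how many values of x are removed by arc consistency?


For the constraint x < y, x needs a supporting value in y's domain.
x can be at most 8 (one less than y's maximum).
Valid x values from domain: 8 out of 8.
Pruned = 8 - 8 = 0.

0


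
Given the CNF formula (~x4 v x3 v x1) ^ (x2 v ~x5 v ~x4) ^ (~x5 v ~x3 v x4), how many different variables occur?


Identify each distinct variable in the formula.
Variables found: x1, x2, x3, x4, x5.
Total distinct variables = 5.

5
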